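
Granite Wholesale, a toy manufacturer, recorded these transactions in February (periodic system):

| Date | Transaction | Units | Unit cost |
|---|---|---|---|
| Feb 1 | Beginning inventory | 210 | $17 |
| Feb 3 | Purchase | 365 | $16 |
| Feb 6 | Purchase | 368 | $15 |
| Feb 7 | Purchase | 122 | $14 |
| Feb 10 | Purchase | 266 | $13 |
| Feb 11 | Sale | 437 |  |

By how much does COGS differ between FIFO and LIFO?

FIFO COGS: 210 @ $17 + 227 @ $16 = $7,202
LIFO COGS: 266 @ $13 + 122 @ $14 + 49 @ $15 = $5,901
Difference = |$7,202 − $5,901| = $1,301

$1,301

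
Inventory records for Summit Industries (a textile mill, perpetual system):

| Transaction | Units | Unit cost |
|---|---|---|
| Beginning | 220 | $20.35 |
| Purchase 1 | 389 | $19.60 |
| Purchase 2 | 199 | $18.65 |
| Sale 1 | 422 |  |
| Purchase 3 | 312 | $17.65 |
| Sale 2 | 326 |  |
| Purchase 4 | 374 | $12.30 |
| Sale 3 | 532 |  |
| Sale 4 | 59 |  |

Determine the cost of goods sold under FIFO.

Sale 1 (422) [FIFO — oldest first]: 220 @ $20.35 + 202 @ $19.60 = $8,436.20
Sale 2 (326) [FIFO — oldest first]: 187 @ $19.60 + 139 @ $18.65 = $6,257.55
Sale 3 (532) [FIFO — oldest first]: 60 @ $18.65 + 312 @ $17.65 + 160 @ $12.30 = $8,593.80
Sale 4 (59) [FIFO — oldest first]: 59 @ $12.30 = $725.70
Total COGS = $8,436.20 + $6,257.55 + $8,593.80 + $725.70 = $24,013.25
Ending inventory: 155 @ $12.30 = $1,906.50

COGS = $24,013.25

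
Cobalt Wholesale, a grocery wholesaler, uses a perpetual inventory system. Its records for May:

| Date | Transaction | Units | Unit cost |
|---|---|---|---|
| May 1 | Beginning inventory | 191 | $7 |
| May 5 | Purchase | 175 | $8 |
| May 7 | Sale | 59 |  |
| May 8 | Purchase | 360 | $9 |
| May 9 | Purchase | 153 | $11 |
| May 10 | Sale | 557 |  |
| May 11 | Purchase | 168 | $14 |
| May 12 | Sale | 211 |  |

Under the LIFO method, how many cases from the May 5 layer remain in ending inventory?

29

May 7, 59 sold [LIFO — newest first]: 59 @ $8 = $472
May 10, 557 sold [LIFO — newest first]: 153 @ $11 + 360 @ $9 + 44 @ $8 = $5,275
May 12, 211 sold [LIFO — newest first]: 168 @ $14 + 43 @ $8 = $2,696
Total COGS = $472 + $5,275 + $2,696 = $8,443
Ending inventory: 191 @ $7 + 29 @ $8 = $1,569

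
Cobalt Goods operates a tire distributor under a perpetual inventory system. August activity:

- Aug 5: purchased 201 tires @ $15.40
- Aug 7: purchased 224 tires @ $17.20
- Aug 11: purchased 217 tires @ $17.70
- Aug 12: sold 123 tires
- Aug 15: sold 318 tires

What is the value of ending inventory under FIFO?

Aug 12, 123 sold [FIFO — oldest first]: 123 @ $15.40 = $1,894.20
Aug 15, 318 sold [FIFO — oldest first]: 78 @ $15.40 + 224 @ $17.20 + 16 @ $17.70 = $5,337.20
Total COGS = $1,894.20 + $5,337.20 = $7,231.40
Ending inventory: 201 @ $17.70 = $3,557.70
Check: goods available $10,789.10 = COGS $7,231.40 + ending $3,557.70

Ending inventory = $3,557.70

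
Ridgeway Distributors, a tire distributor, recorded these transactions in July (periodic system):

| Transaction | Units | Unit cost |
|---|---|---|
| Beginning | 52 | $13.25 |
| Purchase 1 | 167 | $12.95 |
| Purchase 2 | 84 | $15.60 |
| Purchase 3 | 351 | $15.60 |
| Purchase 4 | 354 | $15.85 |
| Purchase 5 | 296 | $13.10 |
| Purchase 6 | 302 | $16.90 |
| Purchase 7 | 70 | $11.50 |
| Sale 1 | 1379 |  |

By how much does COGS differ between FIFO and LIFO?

$572.85

FIFO COGS: 52 @ $13.25 + 167 @ $12.95 + 84 @ $15.60 + 351 @ $15.60 + 354 @ $15.85 + 296 @ $13.10 + 75 @ $16.90 = $20,393.65
LIFO COGS: 70 @ $11.50 + 302 @ $16.90 + 296 @ $13.10 + 354 @ $15.85 + 351 @ $15.60 + 6 @ $15.60 = $20,966.50
Difference = |$20,393.65 − $20,966.50| = $572.85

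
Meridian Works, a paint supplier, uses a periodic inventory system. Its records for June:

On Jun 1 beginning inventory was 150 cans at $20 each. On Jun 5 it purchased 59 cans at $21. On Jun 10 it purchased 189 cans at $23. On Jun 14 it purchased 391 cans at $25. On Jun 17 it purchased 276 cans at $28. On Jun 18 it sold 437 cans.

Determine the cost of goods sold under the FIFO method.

COGS = $9,561

Jun 18, 437 sold [FIFO — oldest first]: 150 @ $20 + 59 @ $21 + 189 @ $23 + 39 @ $25 = $9,561
Ending inventory: 352 @ $25 + 276 @ $28 = $16,528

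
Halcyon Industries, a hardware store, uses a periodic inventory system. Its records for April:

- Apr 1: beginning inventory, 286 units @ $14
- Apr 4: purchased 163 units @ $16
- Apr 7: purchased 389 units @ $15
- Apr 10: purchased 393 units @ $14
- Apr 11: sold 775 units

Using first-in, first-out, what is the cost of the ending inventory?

Apr 11, 775 sold [FIFO — oldest first]: 286 @ $14 + 163 @ $16 + 326 @ $15 = $11,502
Ending inventory: 63 @ $15 + 393 @ $14 = $6,447
Check: goods available $17,949 = COGS $11,502 + ending $6,447

Ending inventory = $6,447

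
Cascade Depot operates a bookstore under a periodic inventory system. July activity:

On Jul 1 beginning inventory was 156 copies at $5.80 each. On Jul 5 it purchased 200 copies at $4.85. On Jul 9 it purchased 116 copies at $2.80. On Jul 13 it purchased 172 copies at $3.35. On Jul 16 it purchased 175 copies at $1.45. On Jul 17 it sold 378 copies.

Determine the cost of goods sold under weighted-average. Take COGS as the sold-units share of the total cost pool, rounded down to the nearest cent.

Jul 17, sell 378: 378/819 × $3,029.55 → $1,398.25
Ending inventory (cost pool remaining) = $1,631.30
Check: goods available $3,029.55 = COGS $1,398.25 + ending $1,631.30

COGS = $1,398.25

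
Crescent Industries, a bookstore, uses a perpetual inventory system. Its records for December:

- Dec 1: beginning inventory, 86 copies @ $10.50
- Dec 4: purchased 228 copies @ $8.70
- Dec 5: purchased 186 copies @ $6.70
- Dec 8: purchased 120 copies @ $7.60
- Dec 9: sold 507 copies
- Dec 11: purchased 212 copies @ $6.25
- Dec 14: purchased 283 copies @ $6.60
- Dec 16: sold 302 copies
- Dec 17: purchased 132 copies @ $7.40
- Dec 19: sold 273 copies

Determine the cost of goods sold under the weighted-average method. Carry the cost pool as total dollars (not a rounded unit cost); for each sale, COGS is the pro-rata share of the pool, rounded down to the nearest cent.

After Dec 1: 86 on hand, pool $903.00 (≈ $10.5000 each)
After Dec 4: 314 on hand, pool $2,886.60 (≈ $9.1930 each)
After Dec 5: 500 on hand, pool $4,132.80 (≈ $8.2656 each)
After Dec 8: 620 on hand, pool $5,044.80 (≈ $8.1368 each)
Dec 9, sell 507: 507/620 × $5,044.80 → $4,125.34
After Dec 11: 325 on hand, pool $2,244.46 (≈ $6.9060 each)
After Dec 14: 608 on hand, pool $4,112.26 (≈ $6.7636 each)
Dec 16, sell 302: 302/608 × $4,112.26 → $2,042.60
After Dec 17: 438 on hand, pool $3,046.46 (≈ $6.9554 each)
Dec 19, sell 273: 273/438 × $3,046.46 → $1,898.82
Total COGS = $4,125.34 + $2,042.60 + $1,898.82 = $8,066.76
Ending inventory (cost pool remaining) = $1,147.64

COGS = $8,066.76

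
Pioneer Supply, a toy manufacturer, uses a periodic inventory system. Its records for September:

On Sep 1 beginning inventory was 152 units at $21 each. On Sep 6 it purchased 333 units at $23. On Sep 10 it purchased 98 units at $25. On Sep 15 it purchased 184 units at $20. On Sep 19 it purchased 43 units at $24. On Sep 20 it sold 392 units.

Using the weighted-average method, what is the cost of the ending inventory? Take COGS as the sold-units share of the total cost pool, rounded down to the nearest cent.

Ending inventory = $9,295.60

Sep 20, sell 392: 392/810 × $18,013.00 → $8,717.40
Ending inventory (cost pool remaining) = $9,295.60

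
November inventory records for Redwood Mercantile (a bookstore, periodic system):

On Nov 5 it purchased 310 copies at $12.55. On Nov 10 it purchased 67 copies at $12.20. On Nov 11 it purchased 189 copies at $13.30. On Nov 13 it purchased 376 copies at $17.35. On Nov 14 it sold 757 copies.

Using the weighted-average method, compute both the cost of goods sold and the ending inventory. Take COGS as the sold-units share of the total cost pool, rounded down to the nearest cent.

COGS = $11,045.77; ending inventory = $2,699.43

Nov 14, sell 757: 757/942 × $13,745.20 → $11,045.77
Ending inventory (cost pool remaining) = $2,699.43
Check: goods available $13,745.20 = COGS $11,045.77 + ending $2,699.43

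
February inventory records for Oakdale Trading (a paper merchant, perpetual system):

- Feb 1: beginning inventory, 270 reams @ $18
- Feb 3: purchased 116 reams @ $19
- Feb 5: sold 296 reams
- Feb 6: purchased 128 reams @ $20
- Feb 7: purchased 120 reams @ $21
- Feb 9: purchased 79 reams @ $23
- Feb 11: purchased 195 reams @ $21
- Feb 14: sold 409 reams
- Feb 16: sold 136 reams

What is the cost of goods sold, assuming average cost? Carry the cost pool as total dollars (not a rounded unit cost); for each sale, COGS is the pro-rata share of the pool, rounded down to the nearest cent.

COGS = $16,672.31

After Feb 1: 270 on hand, pool $4,860.00 (≈ $18.0000 each)
After Feb 3: 386 on hand, pool $7,064.00 (≈ $18.3005 each)
Feb 5, sell 296: 296/386 × $7,064.00 → $5,416.95
After Feb 6: 218 on hand, pool $4,207.05 (≈ $19.2984 each)
After Feb 7: 338 on hand, pool $6,727.05 (≈ $19.9025 each)
After Feb 9: 417 on hand, pool $8,544.05 (≈ $20.4893 each)
After Feb 11: 612 on hand, pool $12,639.05 (≈ $20.6520 each)
Feb 14, sell 409: 409/612 × $12,639.05 → $8,446.68
Feb 16, sell 136: 136/203 × $4,192.37 → $2,808.68
Total COGS = $5,416.95 + $8,446.68 + $2,808.68 = $16,672.31
Ending inventory (cost pool remaining) = $1,383.69
Check: goods available $18,056.00 = COGS $16,672.31 + ending $1,383.69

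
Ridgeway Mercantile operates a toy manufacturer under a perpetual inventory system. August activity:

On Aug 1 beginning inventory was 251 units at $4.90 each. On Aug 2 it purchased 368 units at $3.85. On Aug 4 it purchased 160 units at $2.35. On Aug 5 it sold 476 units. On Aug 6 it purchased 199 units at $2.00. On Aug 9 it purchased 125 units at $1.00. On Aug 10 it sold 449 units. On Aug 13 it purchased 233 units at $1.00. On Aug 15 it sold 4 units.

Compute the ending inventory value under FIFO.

Ending inventory = $456.00

Aug 5, 476 sold [FIFO — oldest first]: 251 @ $4.90 + 225 @ $3.85 = $2,096.15
Aug 10, 449 sold [FIFO — oldest first]: 143 @ $3.85 + 160 @ $2.35 + 146 @ $2.00 = $1,218.55
Aug 15, 4 sold [FIFO — oldest first]: 4 @ $2.00 = $8.00
Total COGS = $2,096.15 + $1,218.55 + $8.00 = $3,322.70
Ending inventory: 49 @ $2.00 + 125 @ $1.00 + 233 @ $1.00 = $456.00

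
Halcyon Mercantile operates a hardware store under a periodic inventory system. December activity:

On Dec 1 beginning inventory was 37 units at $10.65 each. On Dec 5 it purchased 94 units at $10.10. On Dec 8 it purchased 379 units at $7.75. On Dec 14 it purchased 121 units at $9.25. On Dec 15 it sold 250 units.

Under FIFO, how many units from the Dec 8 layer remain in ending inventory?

Dec 15, 250 sold [FIFO — oldest first]: 37 @ $10.65 + 94 @ $10.10 + 119 @ $7.75 = $2,265.70
Ending inventory: 260 @ $7.75 + 121 @ $9.25 = $3,134.25
Check: goods available $5,399.95 = COGS $2,265.70 + ending $3,134.25

260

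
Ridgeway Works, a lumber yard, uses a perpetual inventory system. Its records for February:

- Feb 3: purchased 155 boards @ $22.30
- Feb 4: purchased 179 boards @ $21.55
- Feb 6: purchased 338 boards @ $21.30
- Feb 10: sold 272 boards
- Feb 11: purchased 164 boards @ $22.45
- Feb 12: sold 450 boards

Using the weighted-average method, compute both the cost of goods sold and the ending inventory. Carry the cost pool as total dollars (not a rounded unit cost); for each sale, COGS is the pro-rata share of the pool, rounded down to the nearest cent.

COGS = $15,704.79; ending inventory = $2,490.36

After Feb 3: 155 on hand, pool $3,456.50 (≈ $22.3000 each)
After Feb 4: 334 on hand, pool $7,313.95 (≈ $21.8981 each)
After Feb 6: 672 on hand, pool $14,513.35 (≈ $21.5972 each)
Feb 10, sell 272: 272/672 × $14,513.35 → $5,874.45
After Feb 11: 564 on hand, pool $12,320.70 (≈ $21.8452 each)
Feb 12, sell 450: 450/564 × $12,320.70 → $9,830.34
Total COGS = $5,874.45 + $9,830.34 = $15,704.79
Ending inventory (cost pool remaining) = $2,490.36
Check: goods available $18,195.15 = COGS $15,704.79 + ending $2,490.36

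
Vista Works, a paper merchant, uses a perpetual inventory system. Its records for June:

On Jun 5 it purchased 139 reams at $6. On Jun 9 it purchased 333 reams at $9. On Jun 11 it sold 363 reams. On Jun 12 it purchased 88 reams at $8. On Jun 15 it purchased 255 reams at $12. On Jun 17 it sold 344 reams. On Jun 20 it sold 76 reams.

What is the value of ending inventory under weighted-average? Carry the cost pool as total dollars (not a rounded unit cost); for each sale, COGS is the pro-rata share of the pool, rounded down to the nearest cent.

Ending inventory = $329.12

After Jun 5: 139 on hand, pool $834.00 (≈ $6.0000 each)
After Jun 9: 472 on hand, pool $3,831.00 (≈ $8.1165 each)
Jun 11, sell 363: 363/472 × $3,831.00 → $2,946.29
After Jun 12: 197 on hand, pool $1,588.71 (≈ $8.0645 each)
After Jun 15: 452 on hand, pool $4,648.71 (≈ $10.2848 each)
Jun 17, sell 344: 344/452 × $4,648.71 → $3,537.95
Jun 20, sell 76: 76/108 × $1,110.76 → $781.64
Total COGS = $2,946.29 + $3,537.95 + $781.64 = $7,265.88
Ending inventory (cost pool remaining) = $329.12
Check: goods available $7,595.00 = COGS $7,265.88 + ending $329.12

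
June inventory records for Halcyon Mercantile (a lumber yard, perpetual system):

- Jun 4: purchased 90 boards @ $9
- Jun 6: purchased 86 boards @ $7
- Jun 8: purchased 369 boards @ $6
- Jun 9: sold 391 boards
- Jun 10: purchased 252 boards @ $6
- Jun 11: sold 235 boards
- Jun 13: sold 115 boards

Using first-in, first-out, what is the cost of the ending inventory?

Ending inventory = $336

Jun 9, 391 sold [FIFO — oldest first]: 90 @ $9 + 86 @ $7 + 215 @ $6 = $2,702
Jun 11, 235 sold [FIFO — oldest first]: 154 @ $6 + 81 @ $6 = $1,410
Jun 13, 115 sold [FIFO — oldest first]: 115 @ $6 = $690
Total COGS = $2,702 + $1,410 + $690 = $4,802
Ending inventory: 56 @ $6 = $336
Check: goods available $5,138 = COGS $4,802 + ending $336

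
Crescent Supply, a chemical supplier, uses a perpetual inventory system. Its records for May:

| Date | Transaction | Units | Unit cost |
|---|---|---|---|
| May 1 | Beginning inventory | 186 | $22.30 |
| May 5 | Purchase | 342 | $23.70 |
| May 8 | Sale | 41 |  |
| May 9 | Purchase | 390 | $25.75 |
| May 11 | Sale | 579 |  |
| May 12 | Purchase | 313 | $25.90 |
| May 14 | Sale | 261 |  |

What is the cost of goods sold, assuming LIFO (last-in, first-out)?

COGS = $22,253.40

May 8, 41 sold [LIFO — newest first]: 41 @ $23.70 = $971.70
May 11, 579 sold [LIFO — newest first]: 390 @ $25.75 + 189 @ $23.70 = $14,521.80
May 14, 261 sold [LIFO — newest first]: 261 @ $25.90 = $6,759.90
Total COGS = $971.70 + $14,521.80 + $6,759.90 = $22,253.40
Ending inventory: 186 @ $22.30 + 112 @ $23.70 + 52 @ $25.90 = $8,149.00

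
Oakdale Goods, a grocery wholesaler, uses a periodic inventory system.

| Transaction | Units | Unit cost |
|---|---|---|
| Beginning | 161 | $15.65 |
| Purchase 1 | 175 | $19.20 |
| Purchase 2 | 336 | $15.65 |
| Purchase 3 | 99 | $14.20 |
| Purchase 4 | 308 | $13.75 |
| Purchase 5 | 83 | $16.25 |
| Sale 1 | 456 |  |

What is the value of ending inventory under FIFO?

Sale 1 (456) [FIFO — oldest first]: 161 @ $15.65 + 175 @ $19.20 + 120 @ $15.65 = $7,757.65
Ending inventory: 216 @ $15.65 + 99 @ $14.20 + 308 @ $13.75 + 83 @ $16.25 = $10,369.95

Ending inventory = $10,369.95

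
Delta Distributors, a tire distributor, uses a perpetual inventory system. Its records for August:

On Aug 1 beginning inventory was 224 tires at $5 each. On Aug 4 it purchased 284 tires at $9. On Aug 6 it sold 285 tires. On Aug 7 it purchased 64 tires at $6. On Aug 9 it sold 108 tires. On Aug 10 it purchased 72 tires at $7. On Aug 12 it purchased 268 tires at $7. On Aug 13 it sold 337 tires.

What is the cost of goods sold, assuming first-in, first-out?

COGS = $5,166

Aug 6, 285 sold [FIFO — oldest first]: 224 @ $5 + 61 @ $9 = $1,669
Aug 9, 108 sold [FIFO — oldest first]: 108 @ $9 = $972
Aug 13, 337 sold [FIFO — oldest first]: 115 @ $9 + 64 @ $6 + 72 @ $7 + 86 @ $7 = $2,525
Total COGS = $1,669 + $972 + $2,525 = $5,166
Ending inventory: 182 @ $7 = $1,274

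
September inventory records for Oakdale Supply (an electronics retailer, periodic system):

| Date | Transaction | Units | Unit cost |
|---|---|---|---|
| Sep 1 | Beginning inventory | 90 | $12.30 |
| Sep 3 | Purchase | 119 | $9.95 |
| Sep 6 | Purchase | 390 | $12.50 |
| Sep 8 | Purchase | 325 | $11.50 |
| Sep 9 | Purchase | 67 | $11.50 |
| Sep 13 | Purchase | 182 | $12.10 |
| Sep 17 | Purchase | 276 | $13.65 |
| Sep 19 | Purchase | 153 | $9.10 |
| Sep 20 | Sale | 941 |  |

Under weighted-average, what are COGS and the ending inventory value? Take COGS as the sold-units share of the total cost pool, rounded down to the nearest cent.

Sep 20, sell 941: 941/1602 × $19,035.95 → $11,181.54
Ending inventory (cost pool remaining) = $7,854.41

COGS = $11,181.54; ending inventory = $7,854.41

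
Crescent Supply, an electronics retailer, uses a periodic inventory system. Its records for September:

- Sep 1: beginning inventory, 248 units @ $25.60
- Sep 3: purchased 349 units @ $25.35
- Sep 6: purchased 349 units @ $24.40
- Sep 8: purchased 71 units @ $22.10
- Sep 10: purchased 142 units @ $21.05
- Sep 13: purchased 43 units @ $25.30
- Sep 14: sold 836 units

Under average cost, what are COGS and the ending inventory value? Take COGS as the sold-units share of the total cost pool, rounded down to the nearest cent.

COGS = $20,418.46; ending inventory = $8,939.19

Sep 14, sell 836: 836/1202 × $29,357.65 → $20,418.46
Ending inventory (cost pool remaining) = $8,939.19
Check: goods available $29,357.65 = COGS $20,418.46 + ending $8,939.19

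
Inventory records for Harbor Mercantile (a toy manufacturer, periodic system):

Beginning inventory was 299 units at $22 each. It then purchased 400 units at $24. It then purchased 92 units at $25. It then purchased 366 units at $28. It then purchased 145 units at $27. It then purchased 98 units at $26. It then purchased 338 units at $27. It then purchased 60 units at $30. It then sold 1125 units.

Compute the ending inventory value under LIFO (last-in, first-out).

Ending inventory = $15,554

Sale 1 (1125) [LIFO — newest first]: 60 @ $30 + 338 @ $27 + 98 @ $26 + 145 @ $27 + 366 @ $28 + 92 @ $25 + 26 @ $24 = $30,561
Ending inventory: 299 @ $22 + 374 @ $24 = $15,554
Check: goods available $46,115 = COGS $30,561 + ending $15,554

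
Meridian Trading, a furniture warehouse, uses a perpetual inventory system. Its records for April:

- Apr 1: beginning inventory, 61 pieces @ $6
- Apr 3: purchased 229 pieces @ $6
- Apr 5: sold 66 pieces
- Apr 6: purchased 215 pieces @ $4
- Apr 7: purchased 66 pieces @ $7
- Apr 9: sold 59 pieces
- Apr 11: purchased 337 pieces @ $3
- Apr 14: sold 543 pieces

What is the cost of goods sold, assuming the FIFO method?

Apr 5, 66 sold [FIFO — oldest first]: 61 @ $6 + 5 @ $6 = $396
Apr 9, 59 sold [FIFO — oldest first]: 59 @ $6 = $354
Apr 14, 543 sold [FIFO — oldest first]: 165 @ $6 + 215 @ $4 + 66 @ $7 + 97 @ $3 = $2,603
Total COGS = $396 + $354 + $2,603 = $3,353
Ending inventory: 240 @ $3 = $720

COGS = $3,353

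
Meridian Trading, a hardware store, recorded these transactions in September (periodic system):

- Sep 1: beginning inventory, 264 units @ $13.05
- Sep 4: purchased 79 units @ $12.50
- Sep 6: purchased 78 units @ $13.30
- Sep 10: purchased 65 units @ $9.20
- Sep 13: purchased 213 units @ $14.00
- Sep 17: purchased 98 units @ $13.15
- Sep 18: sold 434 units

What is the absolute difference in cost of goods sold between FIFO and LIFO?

$50.40

FIFO COGS: 264 @ $13.05 + 79 @ $12.50 + 78 @ $13.30 + 13 @ $9.20 = $5,589.70
LIFO COGS: 98 @ $13.15 + 213 @ $14.00 + 65 @ $9.20 + 58 @ $13.30 = $5,640.10
Difference = |$5,589.70 − $5,640.10| = $50.40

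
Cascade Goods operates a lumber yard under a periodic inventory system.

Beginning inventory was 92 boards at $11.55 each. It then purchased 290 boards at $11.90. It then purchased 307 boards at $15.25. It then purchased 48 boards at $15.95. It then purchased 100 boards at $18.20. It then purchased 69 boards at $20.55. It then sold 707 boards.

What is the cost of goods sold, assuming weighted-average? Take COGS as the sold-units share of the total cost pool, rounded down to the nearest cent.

COGS = $10,299.80

Sale 1, sell 707: 707/906 × $13,198.90 → $10,299.80
Ending inventory (cost pool remaining) = $2,899.10
Check: goods available $13,198.90 = COGS $10,299.80 + ending $2,899.10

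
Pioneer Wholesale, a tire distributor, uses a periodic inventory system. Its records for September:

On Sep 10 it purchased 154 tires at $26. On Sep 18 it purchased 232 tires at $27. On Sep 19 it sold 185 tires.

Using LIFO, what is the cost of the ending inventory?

Ending inventory = $5,273

Sep 19, 185 sold [LIFO — newest first]: 185 @ $27 = $4,995
Ending inventory: 154 @ $26 + 47 @ $27 = $5,273
Check: goods available $10,268 = COGS $4,995 + ending $5,273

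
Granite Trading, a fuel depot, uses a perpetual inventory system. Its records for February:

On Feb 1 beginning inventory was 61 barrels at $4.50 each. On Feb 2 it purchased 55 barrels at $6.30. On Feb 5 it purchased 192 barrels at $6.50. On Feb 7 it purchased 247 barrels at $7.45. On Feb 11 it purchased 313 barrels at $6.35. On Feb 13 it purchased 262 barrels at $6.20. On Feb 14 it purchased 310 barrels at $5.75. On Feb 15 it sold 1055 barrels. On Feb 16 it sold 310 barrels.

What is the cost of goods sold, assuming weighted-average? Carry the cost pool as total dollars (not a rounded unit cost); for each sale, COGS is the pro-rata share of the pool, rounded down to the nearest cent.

After Feb 1: 61 on hand, pool $274.50 (≈ $4.5000 each)
After Feb 2: 116 on hand, pool $621.00 (≈ $5.3534 each)
After Feb 5: 308 on hand, pool $1,869.00 (≈ $6.0682 each)
After Feb 7: 555 on hand, pool $3,709.15 (≈ $6.6832 each)
After Feb 11: 868 on hand, pool $5,696.70 (≈ $6.5630 each)
After Feb 13: 1130 on hand, pool $7,321.10 (≈ $6.4788 each)
After Feb 14: 1440 on hand, pool $9,103.60 (≈ $6.3219 each)
Feb 15, sell 1055: 1055/1440 × $9,103.60 → $6,669.65
Feb 16, sell 310: 310/385 × $2,433.95 → $1,959.80
Total COGS = $6,669.65 + $1,959.80 = $8,629.45
Ending inventory (cost pool remaining) = $474.15

COGS = $8,629.45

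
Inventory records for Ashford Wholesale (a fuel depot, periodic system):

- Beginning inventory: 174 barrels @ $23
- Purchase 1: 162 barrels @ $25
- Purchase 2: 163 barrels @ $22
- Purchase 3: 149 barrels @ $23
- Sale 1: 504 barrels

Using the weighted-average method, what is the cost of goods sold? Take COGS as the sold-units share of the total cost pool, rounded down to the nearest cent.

COGS = $11,717.22

Sale 1, sell 504: 504/648 × $15,065.00 → $11,717.22
Ending inventory (cost pool remaining) = $3,347.78
Check: goods available $15,065.00 = COGS $11,717.22 + ending $3,347.78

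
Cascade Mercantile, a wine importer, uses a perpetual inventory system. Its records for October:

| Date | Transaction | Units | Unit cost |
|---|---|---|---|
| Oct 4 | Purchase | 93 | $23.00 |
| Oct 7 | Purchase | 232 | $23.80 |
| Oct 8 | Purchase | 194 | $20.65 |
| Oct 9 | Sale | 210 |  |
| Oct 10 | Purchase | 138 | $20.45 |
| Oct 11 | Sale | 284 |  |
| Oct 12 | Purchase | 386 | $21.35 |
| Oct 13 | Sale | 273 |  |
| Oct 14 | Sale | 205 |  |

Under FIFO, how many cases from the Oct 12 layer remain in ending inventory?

Oct 9, 210 sold [FIFO — oldest first]: 93 @ $23.00 + 117 @ $23.80 = $4,923.60
Oct 11, 284 sold [FIFO — oldest first]: 115 @ $23.80 + 169 @ $20.65 = $6,226.85
Oct 13, 273 sold [FIFO — oldest first]: 25 @ $20.65 + 138 @ $20.45 + 110 @ $21.35 = $5,686.85
Oct 14, 205 sold [FIFO — oldest first]: 205 @ $21.35 = $4,376.75
Total COGS = $4,923.60 + $6,226.85 + $5,686.85 + $4,376.75 = $21,214.05
Ending inventory: 71 @ $21.35 = $1,515.85
Check: goods available $22,729.90 = COGS $21,214.05 + ending $1,515.85

71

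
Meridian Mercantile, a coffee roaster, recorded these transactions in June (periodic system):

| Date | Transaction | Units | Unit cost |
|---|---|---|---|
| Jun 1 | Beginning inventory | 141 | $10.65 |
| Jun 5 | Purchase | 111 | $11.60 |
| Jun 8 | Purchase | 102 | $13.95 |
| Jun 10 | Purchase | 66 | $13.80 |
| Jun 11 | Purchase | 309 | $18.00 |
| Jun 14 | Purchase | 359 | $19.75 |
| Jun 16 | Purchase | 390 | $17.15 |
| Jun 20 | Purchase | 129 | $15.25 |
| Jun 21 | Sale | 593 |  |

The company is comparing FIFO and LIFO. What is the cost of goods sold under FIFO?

COGS = $8,236.95

FIFO COGS: 141 @ $10.65 + 111 @ $11.60 + 102 @ $13.95 + 66 @ $13.80 + 173 @ $18.00 = $8,236.95
LIFO COGS: 129 @ $15.25 + 390 @ $17.15 + 74 @ $19.75 = $10,117.25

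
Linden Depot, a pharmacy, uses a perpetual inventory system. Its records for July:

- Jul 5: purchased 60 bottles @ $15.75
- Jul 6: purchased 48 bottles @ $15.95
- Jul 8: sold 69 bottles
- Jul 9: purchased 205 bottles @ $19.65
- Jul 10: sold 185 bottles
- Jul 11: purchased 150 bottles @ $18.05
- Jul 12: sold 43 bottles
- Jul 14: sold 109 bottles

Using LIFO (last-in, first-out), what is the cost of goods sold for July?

COGS = $7,478.40

Jul 8, 69 sold [LIFO — newest first]: 48 @ $15.95 + 21 @ $15.75 = $1,096.35
Jul 10, 185 sold [LIFO — newest first]: 185 @ $19.65 = $3,635.25
Jul 12, 43 sold [LIFO — newest first]: 43 @ $18.05 = $776.15
Jul 14, 109 sold [LIFO — newest first]: 107 @ $18.05 + 2 @ $19.65 = $1,970.65
Total COGS = $1,096.35 + $3,635.25 + $776.15 + $1,970.65 = $7,478.40
Ending inventory: 39 @ $15.75 + 18 @ $19.65 = $967.95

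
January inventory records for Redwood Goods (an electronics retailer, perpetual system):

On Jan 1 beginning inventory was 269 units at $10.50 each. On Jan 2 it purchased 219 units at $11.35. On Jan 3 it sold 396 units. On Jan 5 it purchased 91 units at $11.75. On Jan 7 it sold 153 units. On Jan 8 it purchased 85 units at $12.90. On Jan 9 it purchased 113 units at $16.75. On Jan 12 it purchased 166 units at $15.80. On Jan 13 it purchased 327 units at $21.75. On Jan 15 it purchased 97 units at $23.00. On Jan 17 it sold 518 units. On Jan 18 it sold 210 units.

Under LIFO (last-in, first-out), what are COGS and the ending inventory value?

COGS = $20,245.70; ending inventory = $1,089.00

Jan 3, 396 sold [LIFO — newest first]: 219 @ $11.35 + 177 @ $10.50 = $4,344.15
Jan 7, 153 sold [LIFO — newest first]: 91 @ $11.75 + 62 @ $10.50 = $1,720.25
Jan 17, 518 sold [LIFO — newest first]: 97 @ $23.00 + 327 @ $21.75 + 94 @ $15.80 = $10,828.45
Jan 18, 210 sold [LIFO — newest first]: 72 @ $15.80 + 113 @ $16.75 + 25 @ $12.90 = $3,352.85
Total COGS = $4,344.15 + $1,720.25 + $10,828.45 + $3,352.85 = $20,245.70
Ending inventory: 30 @ $10.50 + 60 @ $12.90 = $1,089.00
Check: goods available $21,334.70 = COGS $20,245.70 + ending $1,089.00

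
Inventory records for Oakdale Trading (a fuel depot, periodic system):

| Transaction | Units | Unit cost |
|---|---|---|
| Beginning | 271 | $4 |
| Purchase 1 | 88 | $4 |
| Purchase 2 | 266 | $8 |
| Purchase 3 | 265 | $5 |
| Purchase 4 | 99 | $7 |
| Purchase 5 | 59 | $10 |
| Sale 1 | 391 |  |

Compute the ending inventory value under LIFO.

Sale 1 (391) [LIFO — newest first]: 59 @ $10 + 99 @ $7 + 233 @ $5 = $2,448
Ending inventory: 271 @ $4 + 88 @ $4 + 266 @ $8 + 32 @ $5 = $3,724
Check: goods available $6,172 = COGS $2,448 + ending $3,724

Ending inventory = $3,724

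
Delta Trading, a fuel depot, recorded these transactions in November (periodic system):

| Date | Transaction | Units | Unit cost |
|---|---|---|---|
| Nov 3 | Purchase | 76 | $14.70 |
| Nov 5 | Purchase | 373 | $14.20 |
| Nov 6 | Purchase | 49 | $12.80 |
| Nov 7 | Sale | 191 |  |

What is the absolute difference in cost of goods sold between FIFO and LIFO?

$106.60

FIFO COGS: 76 @ $14.70 + 115 @ $14.20 = $2,750.20
LIFO COGS: 49 @ $12.80 + 142 @ $14.20 = $2,643.60
Difference = |$2,750.20 − $2,643.60| = $106.60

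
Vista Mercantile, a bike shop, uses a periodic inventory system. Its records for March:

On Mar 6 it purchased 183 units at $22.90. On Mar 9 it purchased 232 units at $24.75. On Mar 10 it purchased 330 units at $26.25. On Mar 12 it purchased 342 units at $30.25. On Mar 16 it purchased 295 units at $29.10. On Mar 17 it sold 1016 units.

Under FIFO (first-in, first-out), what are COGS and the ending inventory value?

COGS = $26,792.95; ending inventory = $10,732.25

Mar 17, 1016 sold [FIFO — oldest first]: 183 @ $22.90 + 232 @ $24.75 + 330 @ $26.25 + 271 @ $30.25 = $26,792.95
Ending inventory: 71 @ $30.25 + 295 @ $29.10 = $10,732.25
Check: goods available $37,525.20 = COGS $26,792.95 + ending $10,732.25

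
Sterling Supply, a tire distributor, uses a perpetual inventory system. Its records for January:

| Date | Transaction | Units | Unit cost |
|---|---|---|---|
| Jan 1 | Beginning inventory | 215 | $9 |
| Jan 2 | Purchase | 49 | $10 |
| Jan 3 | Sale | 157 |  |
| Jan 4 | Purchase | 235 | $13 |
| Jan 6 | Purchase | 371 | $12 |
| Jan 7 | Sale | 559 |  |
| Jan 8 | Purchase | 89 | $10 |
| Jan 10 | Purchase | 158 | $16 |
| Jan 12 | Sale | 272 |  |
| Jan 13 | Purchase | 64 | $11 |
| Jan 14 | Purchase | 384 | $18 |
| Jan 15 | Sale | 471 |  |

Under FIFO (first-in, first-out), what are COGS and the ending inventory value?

Jan 3, 157 sold [FIFO — oldest first]: 157 @ $9 = $1,413
Jan 7, 559 sold [FIFO — oldest first]: 58 @ $9 + 49 @ $10 + 235 @ $13 + 217 @ $12 = $6,671
Jan 12, 272 sold [FIFO — oldest first]: 154 @ $12 + 89 @ $10 + 29 @ $16 = $3,202
Jan 15, 471 sold [FIFO — oldest first]: 129 @ $16 + 64 @ $11 + 278 @ $18 = $7,772
Total COGS = $1,413 + $6,671 + $3,202 + $7,772 = $19,058
Ending inventory: 106 @ $18 = $1,908

COGS = $19,058; ending inventory = $1,908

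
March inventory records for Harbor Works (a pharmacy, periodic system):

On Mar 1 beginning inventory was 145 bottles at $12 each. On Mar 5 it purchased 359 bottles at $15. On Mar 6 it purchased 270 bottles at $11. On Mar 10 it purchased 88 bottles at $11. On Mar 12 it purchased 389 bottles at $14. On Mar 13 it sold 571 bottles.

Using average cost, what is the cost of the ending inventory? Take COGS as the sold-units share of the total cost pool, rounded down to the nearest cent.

Ending inventory = $8,973.72

Mar 13, sell 571: 571/1251 × $16,509.00 → $7,535.28
Ending inventory (cost pool remaining) = $8,973.72
Check: goods available $16,509.00 = COGS $7,535.28 + ending $8,973.72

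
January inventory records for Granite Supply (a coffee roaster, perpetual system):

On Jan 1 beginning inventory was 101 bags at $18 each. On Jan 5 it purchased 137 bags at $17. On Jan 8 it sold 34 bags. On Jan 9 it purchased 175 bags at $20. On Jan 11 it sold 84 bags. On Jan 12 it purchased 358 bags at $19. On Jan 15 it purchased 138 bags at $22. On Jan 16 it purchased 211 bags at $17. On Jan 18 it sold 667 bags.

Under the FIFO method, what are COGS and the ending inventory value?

Jan 8, 34 sold [FIFO — oldest first]: 34 @ $18 = $612
Jan 11, 84 sold [FIFO — oldest first]: 67 @ $18 + 17 @ $17 = $1,495
Jan 18, 667 sold [FIFO — oldest first]: 120 @ $17 + 175 @ $20 + 358 @ $19 + 14 @ $22 = $12,650
Total COGS = $612 + $1,495 + $12,650 = $14,757
Ending inventory: 124 @ $22 + 211 @ $17 = $6,315
Check: goods available $21,072 = COGS $14,757 + ending $6,315

COGS = $14,757; ending inventory = $6,315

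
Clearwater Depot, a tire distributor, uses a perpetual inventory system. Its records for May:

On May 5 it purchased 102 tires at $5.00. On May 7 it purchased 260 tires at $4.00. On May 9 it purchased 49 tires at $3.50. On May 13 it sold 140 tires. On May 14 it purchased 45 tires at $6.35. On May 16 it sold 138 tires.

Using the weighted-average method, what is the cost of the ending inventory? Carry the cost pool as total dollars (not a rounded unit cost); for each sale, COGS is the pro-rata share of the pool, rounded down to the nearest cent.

After May 5: 102 on hand, pool $510.00 (≈ $5.0000 each)
After May 7: 362 on hand, pool $1,550.00 (≈ $4.2818 each)
After May 9: 411 on hand, pool $1,721.50 (≈ $4.1886 each)
May 13, sell 140: 140/411 × $1,721.50 → $586.39
After May 14: 316 on hand, pool $1,420.86 (≈ $4.4964 each)
May 16, sell 138: 138/316 × $1,420.86 → $620.50
Total COGS = $586.39 + $620.50 = $1,206.89
Ending inventory (cost pool remaining) = $800.36

Ending inventory = $800.36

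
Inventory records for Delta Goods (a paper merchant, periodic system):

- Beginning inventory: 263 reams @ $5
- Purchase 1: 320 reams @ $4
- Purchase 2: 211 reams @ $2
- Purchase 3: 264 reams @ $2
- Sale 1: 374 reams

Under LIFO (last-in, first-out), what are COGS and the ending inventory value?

Sale 1 (374) [LIFO — newest first]: 264 @ $2 + 110 @ $2 = $748
Ending inventory: 263 @ $5 + 320 @ $4 + 101 @ $2 = $2,797

COGS = $748; ending inventory = $2,797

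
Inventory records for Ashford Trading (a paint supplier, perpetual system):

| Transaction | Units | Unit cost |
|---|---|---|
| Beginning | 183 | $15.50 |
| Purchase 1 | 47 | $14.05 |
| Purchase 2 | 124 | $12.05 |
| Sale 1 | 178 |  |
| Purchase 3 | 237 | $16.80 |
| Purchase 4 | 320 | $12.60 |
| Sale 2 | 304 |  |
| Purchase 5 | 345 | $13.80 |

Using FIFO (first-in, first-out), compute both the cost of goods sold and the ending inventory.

COGS = $7,141.45; ending inventory = $10,624.20

Sale 1 (178) [FIFO — oldest first]: 178 @ $15.50 = $2,759.00
Sale 2 (304) [FIFO — oldest first]: 5 @ $15.50 + 47 @ $14.05 + 124 @ $12.05 + 128 @ $16.80 = $4,382.45
Total COGS = $2,759.00 + $4,382.45 = $7,141.45
Ending inventory: 109 @ $16.80 + 320 @ $12.60 + 345 @ $13.80 = $10,624.20
Check: goods available $17,765.65 = COGS $7,141.45 + ending $10,624.20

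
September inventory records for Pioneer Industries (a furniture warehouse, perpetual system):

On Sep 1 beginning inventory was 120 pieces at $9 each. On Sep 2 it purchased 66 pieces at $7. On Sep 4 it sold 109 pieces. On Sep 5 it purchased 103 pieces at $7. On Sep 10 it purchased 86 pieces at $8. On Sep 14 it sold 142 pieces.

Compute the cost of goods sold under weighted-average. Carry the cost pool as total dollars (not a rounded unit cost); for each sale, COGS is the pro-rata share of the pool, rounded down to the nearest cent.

COGS = $1,996.59

After Sep 1: 120 on hand, pool $1,080.00 (≈ $9.0000 each)
After Sep 2: 186 on hand, pool $1,542.00 (≈ $8.2903 each)
Sep 4, sell 109: 109/186 × $1,542.00 → $903.64
After Sep 5: 180 on hand, pool $1,359.36 (≈ $7.5520 each)
After Sep 10: 266 on hand, pool $2,047.36 (≈ $7.6968 each)
Sep 14, sell 142: 142/266 × $2,047.36 → $1,092.95
Total COGS = $903.64 + $1,092.95 = $1,996.59
Ending inventory (cost pool remaining) = $954.41
Check: goods available $2,951.00 = COGS $1,996.59 + ending $954.41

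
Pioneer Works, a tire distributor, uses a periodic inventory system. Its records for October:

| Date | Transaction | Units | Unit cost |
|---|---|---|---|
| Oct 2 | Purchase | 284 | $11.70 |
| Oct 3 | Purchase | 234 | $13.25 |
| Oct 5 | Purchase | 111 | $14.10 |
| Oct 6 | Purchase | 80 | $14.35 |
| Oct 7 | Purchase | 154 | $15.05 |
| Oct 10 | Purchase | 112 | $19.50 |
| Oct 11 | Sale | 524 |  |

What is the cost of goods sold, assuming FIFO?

COGS = $6,507.90

Oct 11, 524 sold [FIFO — oldest first]: 284 @ $11.70 + 234 @ $13.25 + 6 @ $14.10 = $6,507.90
Ending inventory: 105 @ $14.10 + 80 @ $14.35 + 154 @ $15.05 + 112 @ $19.50 = $7,130.20
Check: goods available $13,638.10 = COGS $6,507.90 + ending $7,130.20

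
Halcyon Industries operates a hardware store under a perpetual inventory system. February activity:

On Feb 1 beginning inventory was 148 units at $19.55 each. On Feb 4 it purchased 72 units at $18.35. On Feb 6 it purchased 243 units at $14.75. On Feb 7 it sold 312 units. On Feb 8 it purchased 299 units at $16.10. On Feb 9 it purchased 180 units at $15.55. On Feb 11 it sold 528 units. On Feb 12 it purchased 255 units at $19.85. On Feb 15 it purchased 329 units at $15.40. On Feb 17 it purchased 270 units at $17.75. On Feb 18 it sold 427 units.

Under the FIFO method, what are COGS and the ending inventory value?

Feb 7, 312 sold [FIFO — oldest first]: 148 @ $19.55 + 72 @ $18.35 + 92 @ $14.75 = $5,571.60
Feb 11, 528 sold [FIFO — oldest first]: 151 @ $14.75 + 299 @ $16.10 + 78 @ $15.55 = $8,254.05
Feb 18, 427 sold [FIFO — oldest first]: 102 @ $15.55 + 255 @ $19.85 + 70 @ $15.40 = $7,725.85
Total COGS = $5,571.60 + $8,254.05 + $7,725.85 = $21,551.50
Ending inventory: 259 @ $15.40 + 270 @ $17.75 = $8,781.10
Check: goods available $30,332.60 = COGS $21,551.50 + ending $8,781.10

COGS = $21,551.50; ending inventory = $8,781.10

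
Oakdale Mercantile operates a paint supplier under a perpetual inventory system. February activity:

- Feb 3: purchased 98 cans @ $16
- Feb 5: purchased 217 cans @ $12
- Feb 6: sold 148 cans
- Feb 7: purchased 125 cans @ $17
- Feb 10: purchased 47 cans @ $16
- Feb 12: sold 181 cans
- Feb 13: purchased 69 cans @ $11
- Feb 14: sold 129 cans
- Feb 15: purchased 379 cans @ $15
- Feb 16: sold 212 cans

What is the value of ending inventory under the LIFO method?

Ending inventory = $4,073

Feb 6, 148 sold [LIFO — newest first]: 148 @ $12 = $1,776
Feb 12, 181 sold [LIFO — newest first]: 47 @ $16 + 125 @ $17 + 9 @ $12 = $2,985
Feb 14, 129 sold [LIFO — newest first]: 69 @ $11 + 60 @ $12 = $1,479
Feb 16, 212 sold [LIFO — newest first]: 212 @ $15 = $3,180
Total COGS = $1,776 + $2,985 + $1,479 + $3,180 = $9,420
Ending inventory: 98 @ $16 + 167 @ $15 = $4,073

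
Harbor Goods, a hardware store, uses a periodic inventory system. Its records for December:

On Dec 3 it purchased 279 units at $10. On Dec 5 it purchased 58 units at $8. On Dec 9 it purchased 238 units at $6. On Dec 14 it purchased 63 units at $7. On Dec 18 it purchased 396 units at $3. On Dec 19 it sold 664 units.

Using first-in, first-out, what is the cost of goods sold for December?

Dec 19, 664 sold [FIFO — oldest first]: 279 @ $10 + 58 @ $8 + 238 @ $6 + 63 @ $7 + 26 @ $3 = $5,201
Ending inventory: 370 @ $3 = $1,110

COGS = $5,201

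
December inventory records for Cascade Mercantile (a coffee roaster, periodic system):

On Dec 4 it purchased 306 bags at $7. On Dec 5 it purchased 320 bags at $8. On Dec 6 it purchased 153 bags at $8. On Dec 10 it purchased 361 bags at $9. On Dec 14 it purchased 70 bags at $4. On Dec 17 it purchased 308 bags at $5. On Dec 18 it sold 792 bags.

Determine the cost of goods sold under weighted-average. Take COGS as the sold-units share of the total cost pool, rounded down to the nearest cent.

Dec 18, sell 792: 792/1518 × $10,995.00 → $5,736.52
Ending inventory (cost pool remaining) = $5,258.48

COGS = $5,736.52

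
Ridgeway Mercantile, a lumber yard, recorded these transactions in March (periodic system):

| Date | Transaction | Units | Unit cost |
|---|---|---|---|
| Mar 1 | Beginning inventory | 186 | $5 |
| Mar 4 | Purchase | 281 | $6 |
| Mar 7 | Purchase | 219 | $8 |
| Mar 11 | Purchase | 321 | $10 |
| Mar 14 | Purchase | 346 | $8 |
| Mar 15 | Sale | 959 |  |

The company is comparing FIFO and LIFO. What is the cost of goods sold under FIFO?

COGS = $7,098

FIFO COGS: 186 @ $5 + 281 @ $6 + 219 @ $8 + 273 @ $10 = $7,098
LIFO COGS: 346 @ $8 + 321 @ $10 + 219 @ $8 + 73 @ $6 = $8,168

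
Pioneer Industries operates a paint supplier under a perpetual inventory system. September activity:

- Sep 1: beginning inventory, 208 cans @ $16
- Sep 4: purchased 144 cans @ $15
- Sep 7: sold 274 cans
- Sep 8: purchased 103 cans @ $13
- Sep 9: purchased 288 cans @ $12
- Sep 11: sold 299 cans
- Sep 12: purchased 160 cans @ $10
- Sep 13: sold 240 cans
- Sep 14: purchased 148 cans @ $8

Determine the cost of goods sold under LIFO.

Sep 7, 274 sold [LIFO — newest first]: 144 @ $15 + 130 @ $16 = $4,240
Sep 11, 299 sold [LIFO — newest first]: 288 @ $12 + 11 @ $13 = $3,599
Sep 13, 240 sold [LIFO — newest first]: 160 @ $10 + 80 @ $13 = $2,640
Total COGS = $4,240 + $3,599 + $2,640 = $10,479
Ending inventory: 78 @ $16 + 12 @ $13 + 148 @ $8 = $2,588
Check: goods available $13,067 = COGS $10,479 + ending $2,588

COGS = $10,479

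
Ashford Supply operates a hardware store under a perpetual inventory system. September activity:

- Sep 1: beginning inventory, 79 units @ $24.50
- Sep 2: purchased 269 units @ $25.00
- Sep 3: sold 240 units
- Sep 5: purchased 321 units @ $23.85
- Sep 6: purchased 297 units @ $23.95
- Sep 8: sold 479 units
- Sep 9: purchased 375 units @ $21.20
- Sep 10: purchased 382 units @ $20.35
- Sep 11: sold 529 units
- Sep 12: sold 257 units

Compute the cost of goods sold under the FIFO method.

Sep 3, 240 sold [FIFO — oldest first]: 79 @ $24.50 + 161 @ $25.00 = $5,960.50
Sep 8, 479 sold [FIFO — oldest first]: 108 @ $25.00 + 321 @ $23.85 + 50 @ $23.95 = $11,553.35
Sep 11, 529 sold [FIFO — oldest first]: 247 @ $23.95 + 282 @ $21.20 = $11,894.05
Sep 12, 257 sold [FIFO — oldest first]: 93 @ $21.20 + 164 @ $20.35 = $5,309.00
Total COGS = $5,960.50 + $11,553.35 + $11,894.05 + $5,309.00 = $34,716.90
Ending inventory: 218 @ $20.35 = $4,436.30

COGS = $34,716.90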